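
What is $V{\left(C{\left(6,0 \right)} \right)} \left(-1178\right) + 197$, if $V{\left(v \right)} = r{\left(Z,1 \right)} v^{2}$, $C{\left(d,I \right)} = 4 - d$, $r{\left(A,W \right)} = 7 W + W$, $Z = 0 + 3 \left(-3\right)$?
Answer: $-37499$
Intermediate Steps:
$Z = -9$ ($Z = 0 - 9 = -9$)
$r{\left(A,W \right)} = 8 W$
$V{\left(v \right)} = 8 v^{2}$ ($V{\left(v \right)} = 8 \cdot 1 v^{2} = 8 v^{2}$)
$V{\left(C{\left(6,0 \right)} \right)} \left(-1178\right) + 197 = 8 \left(4 - 6\right)^{2} \left(-1178\right) + 197 = 8 \left(-2\right)^{2} \left(-1178\right) + 197 = 8 \cdot 4 \left(-1178\right) + 197 = 32 \left(-1178\right) + 197 = -37696 + 197 = -37499$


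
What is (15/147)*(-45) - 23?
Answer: -1352/49 ≈ -27.592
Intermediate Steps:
(15/147)*(-45) - 23 = (15*(1/147))*(-45) - 23 = (5/49)*(-45) - 23 = -225/49 - 23 = -1352/49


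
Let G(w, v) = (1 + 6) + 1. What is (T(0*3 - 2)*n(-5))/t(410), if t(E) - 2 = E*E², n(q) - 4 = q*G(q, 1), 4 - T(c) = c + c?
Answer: -144/34460501 ≈ -4.1787e-6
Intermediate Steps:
G(w, v) = 8 (G(w, v) = 7 + 1 = 8)
T(c) = 4 - 2*c (T(c) = 4 - (c + c) = 4 - 2*c)
n(q) = 4 + 8*q (n(q) = 4 + q*8 = 4 + 8*q)
t(E) = 2 + E³ (t(E) = 2 + E*E² = 2 + E³)
(T(0*3 - 2)*n(-5))/t(410) = ((4 - 2*(0*3 - 2))*(4 + 8*(-5)))/(2 + 410³) = ((4 - 2*(0 - 2))*(4 - 40))/(2 + 68921000) = ((4 - 2*(-2))*(-36))/68921002 = ((4 + 4)*(-36))*(1/68921002) = (8*(-36))*(1/68921002) = -288*1/68921002 = -144/34460501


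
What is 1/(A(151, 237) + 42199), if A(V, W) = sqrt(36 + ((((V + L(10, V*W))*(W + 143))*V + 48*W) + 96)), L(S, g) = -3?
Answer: 42199/1772251853 - 2*sqrt(2125937)/1772251853 ≈ 2.2166e-5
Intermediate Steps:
A(V, W) = sqrt(132 + 48*W + V*(-3 + V)*(143 + W)) (A(V, W) = sqrt(36 + ((((V - 3)*(W + 143))*V + 48*W) + 96)) = sqrt(36 + ((((-3 + V)*(143 + W))*V + 48*W) + 96)) = sqrt(36 + ((V*(-3 + V)*(143 + W) + 48*W) + 96)) = sqrt(36 + ((48*W + V*(-3 + V)*(143 + W)) + 96)) = sqrt(36 + (96 + 48*W + V*(-3 + V)*(143 + W))) = sqrt(132 + 48*W + V*(-3 + V)*(143 + W)))
1/(A(151, 237) + 42199) = 1/(sqrt(132 - 429*151 + 48*237 + 143*151**2 + 237*151**2 - 3*151*237) + 42199) = 1/(sqrt(132 - 64779 + 11376 + 143*22801 + 237*22801 - 107361) + 42199) = 1/(sqrt(132 - 64779 + 11376 + 3260543 + 5403837 - 107361) + 42199) = 1/(sqrt(8503748) + 42199) = 1/(2*sqrt(2125937) + 42199) = 1/(42199 + 2*sqrt(2125937))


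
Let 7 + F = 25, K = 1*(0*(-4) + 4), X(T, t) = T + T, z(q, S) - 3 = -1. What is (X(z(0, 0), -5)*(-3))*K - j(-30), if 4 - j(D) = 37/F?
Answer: -899/18 ≈ -49.944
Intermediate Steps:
z(q, S) = 2 (z(q, S) = 3 - 1 = 2)
X(T, t) = 2*T
K = 4 (K = 1*(0 + 4) = 1*4 = 4)
F = 18 (F = -7 + 25 = 18)
j(D) = 35/18 (j(D) = 4 - 37/18 = 35/18)
(X(z(0, 0), -5)*(-3))*K - j(-30) = ((2*2)*(-3))*4 - 1*35/18 = (4*(-3))*4 - 35/18 = -12*4 - 35/18 = -48 - 35/18 = -899/18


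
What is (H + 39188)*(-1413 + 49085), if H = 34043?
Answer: 3491068232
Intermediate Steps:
(H + 39188)*(-1413 + 49085) = (34043 + 39188)*(-1413 + 49085) = 73231*47672 = 3491068232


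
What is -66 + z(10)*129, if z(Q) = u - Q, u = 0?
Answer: -1356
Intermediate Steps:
z(Q) = -Q (z(Q) = 0 - Q = -Q)
-66 + z(10)*129 = -66 - 1*10*129 = -66 - 10*129 = -66 - 1290 = -1356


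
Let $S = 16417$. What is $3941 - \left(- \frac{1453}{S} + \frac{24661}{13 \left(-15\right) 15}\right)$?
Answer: $\frac{14588834299}{3693825} \approx 3949.5$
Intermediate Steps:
$3941 - \left(- \frac{1453}{S} + \frac{24661}{13 \left(-15\right) 15}\right) = 3941 - \left(- \frac{1453}{16417} + \frac{24661}{13 \left(-15\right) 15}\right) = 3941 - \left(\left(-1453\right) \frac{1}{16417} + \frac{24661}{\left(-195\right) 15}\right) = 3941 - \left(- \frac{1453}{16417} + \frac{24661}{-2925}\right) = 3941 - \left(- \frac{1453}{16417} + 24661 \left(- \frac{1}{2925}\right)\right) = 3941 - \left(- \frac{1453}{16417} - \frac{1897}{225}\right) = 3941 - - \frac{31469974}{3693825} = 3941 + \frac{31469974}{3693825} = \frac{14588834299}{3693825}$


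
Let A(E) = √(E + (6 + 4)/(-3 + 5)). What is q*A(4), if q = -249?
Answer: -747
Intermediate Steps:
A(E) = √(5 + E) (A(E) = √(E + 10/2) = √(E + 10*(½)) = √(E + 5) = √(5 + E))
q*A(4) = -249*√(5 + 4) = -249*√9 = -249*3 = -747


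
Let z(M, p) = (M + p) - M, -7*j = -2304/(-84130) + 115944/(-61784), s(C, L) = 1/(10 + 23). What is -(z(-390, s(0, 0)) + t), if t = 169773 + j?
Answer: -12740553159460067/75044506845 ≈ -1.6977e+5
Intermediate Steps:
s(C, L) = 1/33
j = 600751149/2274075965 (j = -(-2304/(-84130) + 115944/(-61784))/7 = -(-2304*(-1/84130) + 115944*(-1/61784))/7 = -(1152/42065 - 14493/7723)/7 = -1/7*(-600751149/324867995) = 600751149/2274075965 ≈ 0.26417)
z(M, p) = p
t = 386077299557094/2274075965 (t = 169773 + 600751149/2274075965 = 386077299557094/2274075965 ≈ 1.6977e+5)
-(z(-390, s(0, 0)) + t) = -(1/33 + 386077299557094/2274075965) = -1*12740553159460067/75044506845 = -12740553159460067/75044506845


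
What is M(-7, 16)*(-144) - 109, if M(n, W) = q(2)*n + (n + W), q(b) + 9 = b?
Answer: -8461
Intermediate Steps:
q(b) = -9 + b
M(n, W) = W - 6*n (M(n, W) = (-9 + 2)*n + (n + W) = -7*n + (W + n) = W - 6*n)
M(-7, 16)*(-144) - 109 = (16 - 6*(-7))*(-144) - 109 = (16 + 42)*(-144) - 109 = 58*(-144) - 109 = -8352 - 109 = -8461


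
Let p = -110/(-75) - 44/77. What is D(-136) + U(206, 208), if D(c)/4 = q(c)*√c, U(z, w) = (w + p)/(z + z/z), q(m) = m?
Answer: 21934/21735 - 1088*I*√34 ≈ 1.0092 - 6344.1*I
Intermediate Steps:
p = 94/105 (p = -110*(-1/75) - 44*1/77 = 22/15 - 4/7 = 94/105 ≈ 0.89524)
U(z, w) = (94/105 + w)/(1 + z) (U(z, w) = (w + 94/105)/(z + z/z) = (94/105 + w)/(z + 1) = (94/105 + w)/(1 + z))
D(c) = 4*c^(3/2) (D(c) = 4*(c*√c) = 4*c^(3/2))
D(-136) + U(206, 208) = 4*(-136)^(3/2) + (94/105 + 208)/(1 + 206) = 4*(-272*I*√34) + (21934/105)/207 = -1088*I*√34 + (1/207)*(21934/105) = -1088*I*√34 + 21934/21735 = 21934/21735 - 1088*I*√34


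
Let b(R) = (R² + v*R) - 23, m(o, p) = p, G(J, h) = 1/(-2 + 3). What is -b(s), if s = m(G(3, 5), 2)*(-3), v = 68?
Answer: 395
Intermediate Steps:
G(J, h) = 1 (G(J, h) = 1/1 = 1)
s = -6 (s = 2*(-3) = -6)
b(R) = -23 + R² + 68*R (b(R) = (R² + 68*R) - 23 = -23 + R² + 68*R)
-b(s) = -(-23 + (-6)² + 68*(-6)) = -(-23 + 36 - 408) = -1*(-395) = 395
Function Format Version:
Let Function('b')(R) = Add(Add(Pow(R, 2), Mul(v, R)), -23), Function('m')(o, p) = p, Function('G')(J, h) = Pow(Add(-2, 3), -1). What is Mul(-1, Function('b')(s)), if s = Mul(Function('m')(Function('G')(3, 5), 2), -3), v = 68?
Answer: 395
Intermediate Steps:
Function('G')(J, h) = 1 (Function('G')(J, h) = Pow(1, -1) = 1)
s = -6 (s = Mul(2, -3) = -6)
Function('b')(R) = Add(-23, Pow(R, 2), Mul(68, R)) (Function('b')(R) = Add(Add(Pow(R, 2), Mul(68, R)), -23) = Add(-23, Pow(R, 2), Mul(68, R)))
Mul(-1, Function('b')(s)) = Mul(-1, Add(-23, Pow(-6, 2), Mul(68, -6))) = Mul(-1, Add(-23, 36, -408)) = Mul(-1, -395) = 395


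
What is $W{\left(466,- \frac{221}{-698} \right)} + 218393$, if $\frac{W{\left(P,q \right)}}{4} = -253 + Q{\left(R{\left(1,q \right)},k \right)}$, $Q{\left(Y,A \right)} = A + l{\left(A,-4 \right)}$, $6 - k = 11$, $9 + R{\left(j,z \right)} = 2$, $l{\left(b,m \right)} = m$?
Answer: $217345$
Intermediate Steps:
$R{\left(j,z \right)} = -7$ ($R{\left(j,z \right)} = -9 + 2 = -7$)
$k = -5$ ($k = 6 - 11 = -5$)
$Q{\left(Y,A \right)} = -4 + A$ ($Q{\left(Y,A \right)} = A - 4 = -4 + A$)
$W{\left(P,q \right)} = -1048$ ($W{\left(P,q \right)} = 4 \left(-253 - 9\right) = 4 \left(-262\right) = -1048$)
$W{\left(466,- \frac{221}{-698} \right)} + 218393 = -1048 + 218393 = 217345$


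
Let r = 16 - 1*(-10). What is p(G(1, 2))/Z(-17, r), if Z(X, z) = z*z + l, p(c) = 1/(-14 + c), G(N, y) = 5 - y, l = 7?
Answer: -1/7513 ≈ -0.00013310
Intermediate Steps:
r = 26 (r = 16 + 10 = 26)
Z(X, z) = 7 + z² (Z(X, z) = z*z + 7 = z² + 7 = 7 + z²)
p(G(1, 2))/Z(-17, r) = 1/((-14 + (5 - 1*2))*(7 + 26²)) = 1/((-14 + (5 - 2))*(7 + 676)) = 1/((-14 + 3)*683) = (1/683)/(-11) = -1/11*1/683 = -1/7513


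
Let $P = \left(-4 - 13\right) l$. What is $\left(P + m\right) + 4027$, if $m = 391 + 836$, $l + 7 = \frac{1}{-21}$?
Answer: $\frac{112850}{21} \approx 5373.8$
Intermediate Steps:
$l = - \frac{148}{21}$ ($l = -7 + \frac{1}{-21} = -7 - \frac{1}{21} = - \frac{148}{21} \approx -7.0476$)
$P = \frac{2516}{21}$ ($P = \left(-4 - 13\right) \left(- \frac{148}{21}\right) = \left(-17\right) \left(- \frac{148}{21}\right) = \frac{2516}{21} \approx 119.81$)
$m = 1227$
$\left(P + m\right) + 4027 = \left(\frac{2516}{21} + 1227\right) + 4027 = \frac{28283}{21} + 4027 = \frac{112850}{21}$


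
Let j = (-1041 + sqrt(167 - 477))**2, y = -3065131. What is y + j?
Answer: -3065131 + (1041 - I*sqrt(310))**2 ≈ -1.9818e+6 - 36657.0*I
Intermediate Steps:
j = (-1041 + I*sqrt(310))**2 (j = (-1041 + sqrt(-310))**2 = (-1041 + I*sqrt(310))**2 ≈ 1.0834e+6 - 36657.0*I)
y + j = -3065131 + (1041 - I*sqrt(310))**2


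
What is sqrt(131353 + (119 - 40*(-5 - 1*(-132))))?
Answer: 2*sqrt(31598) ≈ 355.52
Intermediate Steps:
sqrt(131353 + (119 - 40*(-5 - 1*(-132)))) = sqrt(131353 + (119 - 40*(-5 + 132))) = sqrt(131353 + (119 - 40*127)) = sqrt(131353 + (119 - 5080)) = sqrt(131353 - 4961) = sqrt(126392) = 2*sqrt(31598)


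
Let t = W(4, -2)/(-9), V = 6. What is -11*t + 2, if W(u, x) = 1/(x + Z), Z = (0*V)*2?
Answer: 25/18 ≈ 1.3889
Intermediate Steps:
Z = 0 (Z = (0*6)*2 = 0*2 = 0)
W(u, x) = 1/x (W(u, x) = 1/(x + 0) = 1/x)
t = 1/18 (t = 1/(-2*(-9)) = -½*(-⅑) = 1/18 ≈ 0.055556)
-11*t + 2 = -11*1/18 + 2 = -11/18 + 2 = 25/18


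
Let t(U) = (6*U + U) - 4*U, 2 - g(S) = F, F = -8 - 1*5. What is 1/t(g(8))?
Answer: 1/45 ≈ 0.022222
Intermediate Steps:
F = -13 (F = -8 - 5 = -13)
g(S) = 15 (g(S) = 2 - 1*(-13) = 2 + 13 = 15)
t(U) = 3*U (t(U) = 7*U - 4*U = 3*U)
1/t(g(8)) = 1/(3*15) = 1/45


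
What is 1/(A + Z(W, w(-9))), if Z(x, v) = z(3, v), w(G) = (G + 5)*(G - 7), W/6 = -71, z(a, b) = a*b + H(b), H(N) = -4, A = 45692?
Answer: 1/45880 ≈ 2.1796e-5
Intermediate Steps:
z(a, b) = -4 + a*b (z(a, b) = a*b - 4 = -4 + a*b)
W = -426 (W = 6*(-71) = -426)
w(G) = (-7 + G)*(5 + G) (w(G) = (5 + G)*(-7 + G) = (-7 + G)*(5 + G))
Z(x, v) = -4 + 3*v
1/(A + Z(W, w(-9))) = 1/(45692 + (-4 + 3*(-35 + (-9)**2 - 2*(-9)))) = 1/(45692 + (-4 + 3*(-35 + 81 + 18))) = 1/(45692 + (-4 + 3*64)) = 1/(45692 + (-4 + 192)) = 1/(45692 + 188) = 1/45880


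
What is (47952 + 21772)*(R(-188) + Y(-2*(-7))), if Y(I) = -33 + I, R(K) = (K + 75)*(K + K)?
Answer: 2961108556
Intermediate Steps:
R(K) = 2*K*(75 + K) (R(K) = (75 + K)*(2*K) = 2*K*(75 + K))
(47952 + 21772)*(R(-188) + Y(-2*(-7))) = (47952 + 21772)*(2*(-188)*(75 - 188) + (-33 - 2*(-7))) = 69724*(2*(-188)*(-113) + (-33 + 14)) = 69724*(42488 - 19) = 69724*42469 = 2961108556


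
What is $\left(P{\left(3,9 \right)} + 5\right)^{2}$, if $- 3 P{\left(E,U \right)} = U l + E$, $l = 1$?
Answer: $1$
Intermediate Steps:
$P{\left(E,U \right)} = - \frac{E}{3} - \frac{U}{3}$ ($P{\left(E,U \right)} = - \frac{U 1 + E}{3} = - \frac{U + E}{3} = - \frac{E + U}{3} = - \frac{E}{3} - \frac{U}{3}$)
$\left(P{\left(3,9 \right)} + 5\right)^{2} = \left(\left(\left(- \frac{1}{3}\right) 3 - 3\right) + 5\right)^{2} = \left(\left(-1 - 3\right) + 5\right)^{2} = \left(-4 + 5\right)^{2} = 1^{2} = 1$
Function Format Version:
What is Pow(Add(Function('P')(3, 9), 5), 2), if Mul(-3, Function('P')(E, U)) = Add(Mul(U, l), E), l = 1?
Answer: 1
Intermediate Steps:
Function('P')(E, U) = Add(Mul(Rational(-1, 3), E), Mul(Rational(-1, 3), U)) (Function('P')(E, U) = Mul(Rational(-1, 3), Add(Mul(U, 1), E)) = Mul(Rational(-1, 3), Add(U, E)) = Mul(Rational(-1, 3), Add(E, U)) = Add(Mul(Rational(-1, 3), E), Mul(Rational(-1, 3), U)))
Pow(Add(Function('P')(3, 9), 5), 2) = Pow(Add(Add(Mul(Rational(-1, 3), 3), Mul(Rational(-1, 3), 9)), 5), 2) = Pow(Add(Add(-1, -3), 5), 2) = Pow(Add(-4, 5), 2) = Pow(1, 2) = 1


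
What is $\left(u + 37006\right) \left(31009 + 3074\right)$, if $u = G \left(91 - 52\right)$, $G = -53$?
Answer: $1190825937$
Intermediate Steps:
$u = -2067$ ($u = - 53 \left(91 - 52\right) = \left(-53\right) 39 = -2067$)
$\left(u + 37006\right) \left(31009 + 3074\right) = \left(-2067 + 37006\right) \left(31009 + 3074\right) = 34939 \cdot 34083 = 1190825937$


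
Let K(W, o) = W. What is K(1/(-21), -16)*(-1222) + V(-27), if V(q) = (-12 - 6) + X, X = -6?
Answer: 718/21 ≈ 34.190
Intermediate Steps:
V(q) = -24 (V(q) = (-12 - 6) - 6 = -18 - 6 = -24)
K(1/(-21), -16)*(-1222) + V(-27) = -1222/(-21) - 24 = -1/21*(-1222) - 24 = 1222/21 - 24 = 718/21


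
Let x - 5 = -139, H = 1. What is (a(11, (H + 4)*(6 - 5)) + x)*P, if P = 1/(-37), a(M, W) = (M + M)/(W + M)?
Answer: 1061/296 ≈ 3.5845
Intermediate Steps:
a(M, W) = 2*M/(M + W) (a(M, W) = (2*M)/(M + W) = 2*M/(M + W))
x = -134 (x = 5 - 139 = -134)
P = -1/37 ≈ -0.027027
(a(11, (H + 4)*(6 - 5)) + x)*P = (2*11/(11 + (1 + 4)*(6 - 5)) - 134)*(-1/37) = (2*11/(11 + 5*1) - 134)*(-1/37) = (2*11/(11 + 5) - 134)*(-1/37) = (2*11/16 - 134)*(-1/37) = (2*11*(1/16) - 134)*(-1/37) = (11/8 - 134)*(-1/37) = -1061/8*(-1/37) = 1061/296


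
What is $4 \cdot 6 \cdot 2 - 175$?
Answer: $-127$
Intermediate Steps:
$4 \cdot 6 \cdot 2 - 175 = 24 \cdot 2 - 175 = 48 - 175 = -127$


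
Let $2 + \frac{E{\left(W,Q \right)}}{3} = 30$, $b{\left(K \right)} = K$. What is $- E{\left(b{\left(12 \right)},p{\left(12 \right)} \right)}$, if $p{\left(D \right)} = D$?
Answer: $-84$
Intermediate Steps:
$E{\left(W,Q \right)} = 84$ ($E{\left(W,Q \right)} = -6 + 3 \cdot 30 = -6 + 90 = 84$)
$- E{\left(b{\left(12 \right)},p{\left(12 \right)} \right)} = \left(-1\right) 84 = -84$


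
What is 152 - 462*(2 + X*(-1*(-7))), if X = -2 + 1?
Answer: 2462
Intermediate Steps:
X = -1
152 - 462*(2 + X*(-1*(-7))) = 152 - 462*(2 - (-1)*(-7)) = 152 - 462*(2 - 1*7) = 152 - 462*(2 - 7) = 152 - 462*(-5) = 152 + 2310 = 2462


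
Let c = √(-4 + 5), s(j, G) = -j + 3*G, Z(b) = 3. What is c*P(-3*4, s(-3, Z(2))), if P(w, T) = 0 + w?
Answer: -12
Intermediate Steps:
P(w, T) = w
c = 1 (c = √1 = 1)
c*P(-3*4, s(-3, Z(2))) = 1*(-3*4) = 1*(-12) = -12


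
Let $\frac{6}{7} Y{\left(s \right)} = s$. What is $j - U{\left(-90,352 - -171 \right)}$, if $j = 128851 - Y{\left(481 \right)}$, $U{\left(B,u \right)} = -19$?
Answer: $\frac{769853}{6} \approx 1.2831 \cdot 10^{5}$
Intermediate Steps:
$Y{\left(s \right)} = \frac{7 s}{6}$
$j = \frac{769739}{6}$ ($j = 128851 - \frac{7}{6} \cdot 481 = 128851 - \frac{3367}{6} = \frac{769739}{6} \approx 1.2829 \cdot 10^{5}$)
$j - U{\left(-90,352 - -171 \right)} = \frac{769739}{6} - -19 = \frac{769739}{6} + 19 = \frac{769853}{6}$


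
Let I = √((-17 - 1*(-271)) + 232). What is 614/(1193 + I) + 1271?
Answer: 1809064275/1422763 - 5526*√6/1422763 ≈ 1271.5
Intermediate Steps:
I = 9*√6 (I = √((-17 + 271) + 232) = √(254 + 232) = √486 = 9*√6 ≈ 22.045)
614/(1193 + I) + 1271 = 614/(1193 + 9*√6) + 1271 = 1271 + 614/(1193 + 9*√6)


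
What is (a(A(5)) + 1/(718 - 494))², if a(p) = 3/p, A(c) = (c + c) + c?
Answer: 52441/1254400 ≈ 0.041806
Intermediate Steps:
A(c) = 3*c (A(c) = 2*c + c = 3*c)
(a(A(5)) + 1/(718 - 494))² = (3/((3*5)) + 1/(718 - 494))² = (3/15 + 1/224)² = (3*(1/15) + 1/224)² = (⅕ + 1/224)² = (229/1120)² = 52441/1254400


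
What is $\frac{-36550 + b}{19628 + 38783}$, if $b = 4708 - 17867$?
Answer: $- \frac{49709}{58411} \approx -0.85102$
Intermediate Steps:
$b = -13159$
$\frac{-36550 + b}{19628 + 38783} = \frac{-36550 - 13159}{19628 + 38783} = - \frac{49709}{58411}$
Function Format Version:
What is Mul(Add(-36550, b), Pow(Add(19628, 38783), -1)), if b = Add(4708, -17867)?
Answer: Rational(-49709, 58411) ≈ -0.85102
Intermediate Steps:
b = -13159
Mul(Add(-36550, b), Pow(Add(19628, 38783), -1)) = Mul(Add(-36550, -13159), Pow(Add(19628, 38783), -1)) = Mul(-49709, Pow(58411, -1)) = Mul(-49709, Rational(1, 58411)) = Rational(-49709, 58411)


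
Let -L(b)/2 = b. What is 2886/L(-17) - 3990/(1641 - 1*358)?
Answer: 1783539/21811 ≈ 81.772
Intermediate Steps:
L(b) = -2*b
2886/L(-17) - 3990/(1641 - 1*358) = 2886/((-2*(-17))) - 3990/(1641 - 1*358) = 2886/34 - 3990/(1641 - 358) = 2886*(1/34) - 3990/1283 = 1443/17 - 3990*1/1283 = 1443/17 - 3990/1283 = 1783539/21811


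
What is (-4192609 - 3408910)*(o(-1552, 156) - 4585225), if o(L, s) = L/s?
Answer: 1359335272703597/39 ≈ 3.4855e+13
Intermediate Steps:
(-4192609 - 3408910)*(o(-1552, 156) - 4585225) = (-4192609 - 3408910)*(-1552/156 - 4585225) = -7601519*(-1552*1/156 - 4585225) = -7601519*(-388/39 - 4585225) = -7601519*(-178824163/39) = 1359335272703597/39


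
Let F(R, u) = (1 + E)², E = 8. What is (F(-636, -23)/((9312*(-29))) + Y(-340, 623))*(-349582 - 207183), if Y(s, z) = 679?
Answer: -34029942812305/90016 ≈ -3.7804e+8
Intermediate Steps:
F(R, u) = 81 (F(R, u) = (1 + 8)² = 9² = 81)
(F(-636, -23)/((9312*(-29))) + Y(-340, 623))*(-349582 - 207183) = (81/((9312*(-29))) + 679)*(-349582 - 207183) = (81/(-270048) + 679)*(-556765) = (81*(-1/270048) + 679)*(-556765) = (-27/90016 + 679)*(-556765) = (61120837/90016)*(-556765) = -34029942812305/90016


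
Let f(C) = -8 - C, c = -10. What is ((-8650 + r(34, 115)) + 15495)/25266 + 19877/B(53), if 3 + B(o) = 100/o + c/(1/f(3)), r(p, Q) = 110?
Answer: 26657388251/145810086 ≈ 182.82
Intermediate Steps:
B(o) = 107 + 100/o (B(o) = -3 + (100/o - 10/(1/(-8 - 1*3))) = -3 + (100/o - 10/(1/(-8 - 3))) = -3 + (100/o - 10/(1/(-11))) = -3 + (100/o - 10/(-1/11)) = -3 + (100/o - 10*(-11)) = -3 + (100/o + 110) = -3 + (110 + 100/o) = 107 + 100/o)
((-8650 + r(34, 115)) + 15495)/25266 + 19877/B(53) = ((-8650 + 110) + 15495)/25266 + 19877/(107 + 100/53) = (-8540 + 15495)*(1/25266) + 19877/(107 + 100*(1/53)) = 6955*(1/25266) + 19877/(107 + 100/53) = 6955/25266 + 19877/(5771/53) = 6955/25266 + 19877*(53/5771) = 6955/25266 + 1053481/5771 = 26657388251/145810086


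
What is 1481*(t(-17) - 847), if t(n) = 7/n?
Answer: -21335286/17 ≈ -1.2550e+6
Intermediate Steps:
1481*(t(-17) - 847) = 1481*(7/(-17) - 847) = 1481*(7*(-1/17) - 847) = 1481*(-7/17 - 847) = 1481*(-14406/17) = -21335286/17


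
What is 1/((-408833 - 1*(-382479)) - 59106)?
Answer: -1/85460 ≈ -1.1701e-5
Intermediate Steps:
1/((-408833 - 1*(-382479)) - 59106) = 1/((-408833 + 382479) - 59106) = 1/(-26354 - 59106) = 1/(-85460) = -1/85460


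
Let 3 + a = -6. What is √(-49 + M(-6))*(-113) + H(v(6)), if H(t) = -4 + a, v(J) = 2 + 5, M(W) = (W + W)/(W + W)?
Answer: -13 - 452*I*√3 ≈ -13.0 - 782.89*I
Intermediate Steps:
a = -9 (a = -3 - 6 = -9)
M(W) = 1 (M(W) = (2*W)/((2*W)) = (2*W)*(1/(2*W)) = 1)
v(J) = 7
H(t) = -13 (H(t) = -4 - 9 = -13)
√(-49 + M(-6))*(-113) + H(v(6)) = √(-49 + 1)*(-113) - 13 = √(-48)*(-113) - 13 = (4*I*√3)*(-113) - 13 = -452*I*√3 - 13 = -13 - 452*I*√3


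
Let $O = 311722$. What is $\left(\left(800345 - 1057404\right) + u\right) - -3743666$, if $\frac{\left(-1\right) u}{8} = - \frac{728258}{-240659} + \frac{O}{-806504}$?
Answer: $\frac{84589997843827335}{24261555767} \approx 3.4866 \cdot 10^{6}$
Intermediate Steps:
$u = - \frac{512324285234}{24261555767}$ ($u = - 8 \left(- \frac{728258}{-240659} + \frac{311722}{-806504}\right) = - 8 \left(\left(-728258\right) \left(- \frac{1}{240659}\right) + 311722 \left(- \frac{1}{806504}\right)\right) = - 8 \left(\frac{728258}{240659} - \frac{155861}{403252}\right) = \left(-8\right) \frac{256162142617}{97046223068} = - \frac{512324285234}{24261555767} \approx -21.117$)
$\left(\left(800345 - 1057404\right) + u\right) - -3743666 = \left(\left(800345 - 1057404\right) - \frac{512324285234}{24261555767}\right) - -3743666 = \left(-257059 - \frac{512324285234}{24261555767}\right) + 3743666 = - \frac{6237163588194487}{24261555767} + 3743666 = \frac{84589997843827335}{24261555767}$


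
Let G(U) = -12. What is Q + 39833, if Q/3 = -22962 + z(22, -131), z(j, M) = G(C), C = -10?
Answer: -29089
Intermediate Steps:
z(j, M) = -12
Q = -68922 (Q = 3*(-22962 - 12) = 3*(-22974) = -68922)
Q + 39833 = -68922 + 39833 = -29089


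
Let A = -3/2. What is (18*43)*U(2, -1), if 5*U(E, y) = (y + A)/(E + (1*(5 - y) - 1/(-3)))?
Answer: -1161/25 ≈ -46.440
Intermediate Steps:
A = -3/2 (A = -3*½ = -3/2 ≈ -1.5000)
U(E, y) = (-3/2 + y)/(5*(16/3 + E - y)) (U(E, y) = ((y - 3/2)/(E + (1*(5 - y) - 1/(-3))))/5 = ((-3/2 + y)/(E + ((5 - y) - 1*(-⅓))))/5 = ((-3/2 + y)/(E + ((5 - y) + ⅓)))/5 = ((-3/2 + y)/(E + (16/3 - y)))/5 = ((-3/2 + y)/(16/3 + E - y))/5 = (-3/2 + y)/(5*(16/3 + E - y)))
(18*43)*U(2, -1) = (18*43)*(3*(-3 + 2*(-1))/(10*(16 - 3*(-1) + 3*2))) = 774*(3*(-3 - 2)/(10*(16 + 3 + 6))) = 774*((3/10)*(-5)/25) = 774*((3/10)*(1/25)*(-5)) = 774*(-3/50) = -1161/25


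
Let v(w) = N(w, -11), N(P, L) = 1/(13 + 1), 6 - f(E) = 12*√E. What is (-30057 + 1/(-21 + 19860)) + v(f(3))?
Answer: -8348191669/277746 ≈ -30057.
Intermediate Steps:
f(E) = 6 - 12*√E
N(P, L) = 1/14
v(w) = 1/14
(-30057 + 1/(-21 + 19860)) + v(f(3)) = (-30057 + 1/(-21 + 19860)) + 1/14 = (-30057 + 1/19839) + 1/14 = -596300822/19839 + 1/14 = -8348191669/277746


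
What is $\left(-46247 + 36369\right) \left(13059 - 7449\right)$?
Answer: $-55415580$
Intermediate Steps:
$\left(-46247 + 36369\right) \left(13059 - 7449\right) = \left(-9878\right) 5610 = -55415580$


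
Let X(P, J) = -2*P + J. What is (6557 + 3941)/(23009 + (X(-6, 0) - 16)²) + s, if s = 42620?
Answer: 981335998/23025 ≈ 42620.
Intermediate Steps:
X(P, J) = J - 2*P
(6557 + 3941)/(23009 + (X(-6, 0) - 16)²) + s = (6557 + 3941)/(23009 + ((0 - 2*(-6)) - 16)²) + 42620 = 10498/(23009 + ((0 + 12) - 16)²) + 42620 = 10498/(23009 + (12 - 16)²) + 42620 = 10498/(23009 + (-4)²) + 42620 = 10498/(23009 + 16) + 42620 = 10498/23025 + 42620 = 981335998/23025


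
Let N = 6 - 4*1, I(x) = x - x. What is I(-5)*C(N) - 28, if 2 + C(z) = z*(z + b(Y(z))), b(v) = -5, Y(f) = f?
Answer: -28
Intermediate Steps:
I(x) = 0
N = 2 (N = 6 - 4 = 2)
C(z) = -2 + z*(-5 + z) (C(z) = -2 + z*(z - 5) = -2 + z*(-5 + z))
I(-5)*C(N) - 28 = 0*(-2 + 2² - 5*2) - 28 = 0*(-2 + 4 - 10) - 28 = 0*(-8) - 28 = 0 - 28 = -28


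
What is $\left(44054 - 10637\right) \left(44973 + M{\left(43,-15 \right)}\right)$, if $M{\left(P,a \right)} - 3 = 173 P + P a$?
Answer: $1729998090$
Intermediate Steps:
$M{\left(P,a \right)} = 3 + 173 P + P a$ ($M{\left(P,a \right)} = 3 + \left(173 P + P a\right) = 3 + 173 P + P a$)
$\left(44054 - 10637\right) \left(44973 + M{\left(43,-15 \right)}\right) = \left(44054 - 10637\right) \left(44973 + \left(3 + 173 \cdot 43 + 43 \left(-15\right)\right)\right) = 33417 \left(44973 + \left(3 + 7439 - 645\right)\right) = 33417 \left(44973 + 6797\right) = 33417 \cdot 51770 = 1729998090$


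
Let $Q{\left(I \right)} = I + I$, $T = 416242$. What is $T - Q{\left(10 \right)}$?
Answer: $416222$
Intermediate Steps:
$Q{\left(I \right)} = 2 I$
$T - Q{\left(10 \right)} = 416242 - 2 \cdot 10 = 416242 - 20 = 416222$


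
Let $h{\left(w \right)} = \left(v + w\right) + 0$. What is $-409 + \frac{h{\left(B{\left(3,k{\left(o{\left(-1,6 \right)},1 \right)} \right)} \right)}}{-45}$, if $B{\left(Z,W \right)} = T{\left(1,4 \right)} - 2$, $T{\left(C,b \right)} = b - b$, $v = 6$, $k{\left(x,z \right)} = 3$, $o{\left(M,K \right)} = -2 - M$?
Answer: $- \frac{18409}{45} \approx -409.09$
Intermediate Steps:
$T{\left(C,b \right)} = 0$
$B{\left(Z,W \right)} = -2$ ($B{\left(Z,W \right)} = 0 - 2 = -2$)
$h{\left(w \right)} = 6 + w$ ($h{\left(w \right)} = \left(6 + w\right) + 0 = 6 + w$)
$-409 + \frac{h{\left(B{\left(3,k{\left(o{\left(-1,6 \right)},1 \right)} \right)} \right)}}{-45} = -409 + \frac{6 - 2}{-45} = -409 + 4 \left(- \frac{1}{45}\right) = -409 - \frac{4}{45} = - \frac{18409}{45}$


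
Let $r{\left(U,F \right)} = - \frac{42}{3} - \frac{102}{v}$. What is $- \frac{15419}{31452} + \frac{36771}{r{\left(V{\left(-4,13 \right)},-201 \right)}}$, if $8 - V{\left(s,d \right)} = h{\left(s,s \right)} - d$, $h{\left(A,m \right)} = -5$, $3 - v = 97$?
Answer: $- \frac{54365869457}{19091364} \approx -2847.7$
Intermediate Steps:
$v = -94$ ($v = 3 - 97 = -94$)
$V{\left(s,d \right)} = 13 + d$ ($V{\left(s,d \right)} = 8 - \left(-5 - d\right) = 8 + \left(5 + d\right) = 13 + d$)
$r{\left(U,F \right)} = - \frac{607}{47}$ ($r{\left(U,F \right)} = - \frac{42}{3} - \frac{102}{-94} = \left(-42\right) \frac{1}{3} - - \frac{51}{47} = -14 + \frac{51}{47} = - \frac{607}{47}$)
$- \frac{15419}{31452} + \frac{36771}{r{\left(V{\left(-4,13 \right)},-201 \right)}} = - \frac{15419}{31452} + \frac{36771}{- \frac{607}{47}} = \left(-15419\right) \frac{1}{31452} + 36771 \left(- \frac{47}{607}\right) = - \frac{15419}{31452} - \frac{1728237}{607} = - \frac{54365869457}{19091364}$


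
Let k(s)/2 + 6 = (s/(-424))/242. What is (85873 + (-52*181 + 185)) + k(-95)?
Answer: 3931630831/51304 ≈ 76634.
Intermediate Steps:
k(s) = -12 - s/51304 (k(s) = -12 + 2*((s/(-424))/242) = -12 + 2*((s*(-1/424))*(1/242)) = -12 + 2*(-s/424*(1/242)) = -12 + 2*(-s/102608) = -12 - s/51304)
(85873 + (-52*181 + 185)) + k(-95) = (85873 + (-52*181 + 185)) + (-12 - 1/51304*(-95)) = (85873 + (-9412 + 185)) + (-12 + 95/51304) = (85873 - 9227) - 615553/51304 = 76646 - 615553/51304 = 3931630831/51304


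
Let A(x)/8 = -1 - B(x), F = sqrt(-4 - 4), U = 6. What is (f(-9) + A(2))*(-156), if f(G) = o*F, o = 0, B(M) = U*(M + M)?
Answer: 31200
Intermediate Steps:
B(M) = 12*M (B(M) = 6*(M + M) = 6*(2*M) = 12*M)
F = 2*I*sqrt(2) (F = sqrt(-8) = 2*I*sqrt(2) ≈ 2.8284*I)
f(G) = 0 (f(G) = 0*(2*I*sqrt(2)) = 0)
A(x) = -8 - 96*x (A(x) = 8*(-1 - 12*x) = -8 - 96*x)
(f(-9) + A(2))*(-156) = (0 + (-8 - 96*2))*(-156) = (0 + (-8 - 192))*(-156) = (0 - 200)*(-156) = -200*(-156) = 31200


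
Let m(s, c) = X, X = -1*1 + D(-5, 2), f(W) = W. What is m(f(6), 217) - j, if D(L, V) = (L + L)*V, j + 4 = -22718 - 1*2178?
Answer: 24879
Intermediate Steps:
j = -24900 (j = -4 + (-22718 - 1*2178) = -4 + (-22718 - 2178) = -4 - 24896 = -24900)
D(L, V) = 2*L*V (D(L, V) = (2*L)*V = 2*L*V)
X = -21 (X = -1*1 + 2*(-5)*2 = -1 - 20 = -21)
m(s, c) = -21
m(f(6), 217) - j = -21 - 1*(-24900) = -21 + 24900 = 24879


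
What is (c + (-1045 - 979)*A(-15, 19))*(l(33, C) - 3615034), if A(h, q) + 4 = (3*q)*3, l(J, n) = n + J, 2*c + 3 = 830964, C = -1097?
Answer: -280148152305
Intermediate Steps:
c = 830961/2 (c = -3/2 + (½)*830964 = -3/2 + 415482 = 830961/2 ≈ 4.1548e+5)
l(J, n) = J + n
A(h, q) = -4 + 9*q (A(h, q) = -4 + (3*q)*3 = -4 + 9*q)
(c + (-1045 - 979)*A(-15, 19))*(l(33, C) - 3615034) = (830961/2 + (-1045 - 979)*(-4 + 9*19))*((33 - 1097) - 3615034) = (830961/2 - 2024*(-4 + 171))*(-1064 - 3615034) = (830961/2 - 2024*167)*(-3616098) = (830961/2 - 338008)*(-3616098) = (154945/2)*(-3616098) = -280148152305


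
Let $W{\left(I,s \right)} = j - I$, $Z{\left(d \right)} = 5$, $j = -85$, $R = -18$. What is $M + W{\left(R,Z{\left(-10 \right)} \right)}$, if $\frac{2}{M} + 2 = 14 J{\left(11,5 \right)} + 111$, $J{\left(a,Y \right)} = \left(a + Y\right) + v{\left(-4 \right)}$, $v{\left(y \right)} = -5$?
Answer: $- \frac{17619}{263} \approx -66.992$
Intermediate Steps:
$J{\left(a,Y \right)} = -5 + Y + a$ ($J{\left(a,Y \right)} = \left(a + Y\right) - 5 = \left(Y + a\right) - 5 = -5 + Y + a$)
$W{\left(I,s \right)} = -85 - I$
$M = \frac{2}{263}$ ($M = \frac{2}{-2 + \left(14 \left(-5 + 5 + 11\right) + 111\right)} = \frac{2}{-2 + \left(14 \cdot 11 + 111\right)} = \frac{2}{-2 + \left(154 + 111\right)} = \frac{2}{-2 + 265} = \frac{2}{263} \approx 0.0076046$)
$M + W{\left(R,Z{\left(-10 \right)} \right)} = \frac{2}{263} - 67 = - \frac{17619}{263}$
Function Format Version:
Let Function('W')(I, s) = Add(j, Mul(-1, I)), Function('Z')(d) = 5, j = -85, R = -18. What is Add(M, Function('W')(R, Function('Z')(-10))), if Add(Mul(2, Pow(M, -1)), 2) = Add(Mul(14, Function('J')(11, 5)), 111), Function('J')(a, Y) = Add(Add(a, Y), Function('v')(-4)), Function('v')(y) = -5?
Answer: Rational(-17619, 263) ≈ -66.992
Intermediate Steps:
Function('J')(a, Y) = Add(-5, Y, a) (Function('J')(a, Y) = Add(Add(a, Y), -5) = Add(Add(Y, a), -5) = Add(-5, Y, a))
Function('W')(I, s) = Add(-85, Mul(-1, I))
M = Rational(2, 263) (M = Mul(2, Pow(Add(-2, Add(Mul(14, Add(-5, 5, 11)), 111)), -1)) = Mul(2, Pow(Add(-2, Add(Mul(14, 11), 111)), -1)) = Mul(2, Pow(Add(-2, Add(154, 111)), -1)) = Mul(2, Pow(Add(-2, 265), -1)) = Mul(2, Pow(263, -1)) = Mul(2, Rational(1, 263)) = Rational(2, 263) ≈ 0.0076046)
Add(M, Function('W')(R, Function('Z')(-10))) = Add(Rational(2, 263), Add(-85, Mul(-1, -18))) = Add(Rational(2, 263), Add(-85, 18)) = Add(Rational(2, 263), -67) = Rational(-17619, 263)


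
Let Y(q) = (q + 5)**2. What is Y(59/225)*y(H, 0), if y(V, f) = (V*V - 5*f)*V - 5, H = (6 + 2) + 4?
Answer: 2415397888/50625 ≈ 47712.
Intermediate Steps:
H = 12 (H = 8 + 4 = 12)
y(V, f) = -5 + V*(V**2 - 5*f) (y(V, f) = (V**2 - 5*f)*V - 5 = V*(V**2 - 5*f) - 5 = -5 + V*(V**2 - 5*f))
Y(q) = (5 + q)**2
Y(59/225)*y(H, 0) = (5 + 59/225)**2*(-5 + 12**3 - 5*12*0) = (5 + 59*(1/225))**2*(-5 + 1728 + 0) = (5 + 59/225)**2*1723 = (1184/225)**2*1723 = (1401856/50625)*1723 = 2415397888/50625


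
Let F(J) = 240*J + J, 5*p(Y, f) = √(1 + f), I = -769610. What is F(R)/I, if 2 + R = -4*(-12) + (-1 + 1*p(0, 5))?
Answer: -2169/153922 - 241*√6/3848050 ≈ -0.014245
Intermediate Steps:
p(Y, f) = √(1 + f)/5
R = 45 + √6/5 (R = -2 + (-4*(-12) + (-1 + 1*(√(1 + 5)/5))) = -2 + (48 + (-1 + 1*(√6/5))) = -2 + (48 + (-1 + √6/5)) = -2 + (47 + √6/5) = 45 + √6/5 ≈ 45.490)
F(J) = 241*J
F(R)/I = (241*(45 + √6/5))/(-769610) = (10845 + 241*√6/5)*(-1/769610) = -2169/153922 - 241*√6/3848050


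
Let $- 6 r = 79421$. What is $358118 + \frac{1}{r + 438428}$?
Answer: $\frac{913611661352}{2551147} \approx 3.5812 \cdot 10^{5}$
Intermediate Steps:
$r = - \frac{79421}{6}$ ($r = \left(- \frac{1}{6}\right) 79421 = - \frac{79421}{6} \approx -13237.0$)
$358118 + \frac{1}{r + 438428} = 358118 + \frac{1}{- \frac{79421}{6} + 438428} = 358118 + \frac{1}{\frac{2551147}{6}} = 358118 + \frac{6}{2551147} = \frac{913611661352}{2551147}$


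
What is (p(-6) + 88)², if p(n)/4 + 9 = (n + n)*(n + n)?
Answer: 394384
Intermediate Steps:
p(n) = -36 + 16*n² (p(n) = -36 + 4*((n + n)*(n + n)) = -36 + 4*((2*n)*(2*n)) = -36 + 4*(4*n²) = -36 + 16*n²)
(p(-6) + 88)² = ((-36 + 16*(-6)²) + 88)² = ((-36 + 16*36) + 88)² = ((-36 + 576) + 88)² = (540 + 88)² = 628² = 394384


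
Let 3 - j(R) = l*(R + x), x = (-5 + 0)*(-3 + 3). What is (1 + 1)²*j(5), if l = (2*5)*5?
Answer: -988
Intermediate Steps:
x = 0 (x = -5*0 = 0)
l = 50 (l = 10*5 = 50)
j(R) = 3 - 50*R (j(R) = 3 - 50*(R + 0) = 3 - 50*R)
(1 + 1)²*j(5) = (1 + 1)²*(3 - 50*5) = 2²*(3 - 250) = 4*(-247) = -988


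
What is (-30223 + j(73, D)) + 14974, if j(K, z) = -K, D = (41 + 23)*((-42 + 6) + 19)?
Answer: -15322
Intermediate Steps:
D = -1088 (D = 64*(-36 + 19) = 64*(-17) = -1088)
(-30223 + j(73, D)) + 14974 = (-30223 - 1*73) + 14974 = (-30223 - 73) + 14974 = -30296 + 14974 = -15322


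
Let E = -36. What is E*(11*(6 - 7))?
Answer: 396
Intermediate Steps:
E*(11*(6 - 7)) = -396*(6 - 7) = -396*(-1) = -36*(-11) = 396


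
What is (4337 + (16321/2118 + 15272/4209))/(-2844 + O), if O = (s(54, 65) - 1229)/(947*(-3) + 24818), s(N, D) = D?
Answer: -12346592691907/8075359750896 ≈ -1.5289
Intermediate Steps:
O = -1164/21977 (O = (65 - 1229)/(947*(-3) + 24818) = -1164/(-2841 + 24818) = -1164/21977 ≈ -0.052964)
(4337 + (16321/2118 + 15272/4209))/(-2844 + O) = (4337 + (16321/2118 + 15272/4209))/(-2844 - 1164/21977) = (4337 + (16321*(1/2118) + 15272*(1/4209)))/(-62503752/21977) = (4337 + (16321/2118 + 664/183))*(-21977/62503752) = (4337 + 1464365/129198)*(-21977/62503752) = (561796091/129198)*(-21977/62503752) = -12346592691907/8075359750896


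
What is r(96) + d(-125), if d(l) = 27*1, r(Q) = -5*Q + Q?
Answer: -357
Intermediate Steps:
r(Q) = -4*Q
d(l) = 27
r(96) + d(-125) = -4*96 + 27 = -384 + 27 = -357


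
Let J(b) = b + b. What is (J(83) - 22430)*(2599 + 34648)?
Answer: -829267208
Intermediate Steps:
J(b) = 2*b
(J(83) - 22430)*(2599 + 34648) = (2*83 - 22430)*(2599 + 34648) = (166 - 22430)*37247 = -22264*37247 = -829267208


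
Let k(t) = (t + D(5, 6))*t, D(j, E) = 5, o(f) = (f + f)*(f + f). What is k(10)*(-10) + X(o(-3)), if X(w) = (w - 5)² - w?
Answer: -575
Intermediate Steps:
o(f) = 4*f² (o(f) = (2*f)*(2*f) = 4*f²)
X(w) = (-5 + w)² - w
k(t) = t*(5 + t) (k(t) = (t + 5)*t = (5 + t)*t = t*(5 + t))
k(10)*(-10) + X(o(-3)) = (10*(5 + 10))*(-10) + ((-5 + 4*(-3)²)² - 4*(-3)²) = (10*15)*(-10) + ((-5 + 4*9)² - 4*9) = 150*(-10) + ((-5 + 36)² - 1*36) = -1500 + (31² - 36) = -1500 + (961 - 36) = -1500 + 925 = -575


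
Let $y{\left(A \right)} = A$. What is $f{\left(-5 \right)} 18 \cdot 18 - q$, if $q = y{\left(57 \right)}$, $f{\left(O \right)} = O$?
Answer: $-1677$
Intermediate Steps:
$q = 57$
$f{\left(-5 \right)} 18 \cdot 18 - q = \left(-5\right) 18 \cdot 18 - 57 = \left(-90\right) 18 - 57 = -1620 - 57 = -1677$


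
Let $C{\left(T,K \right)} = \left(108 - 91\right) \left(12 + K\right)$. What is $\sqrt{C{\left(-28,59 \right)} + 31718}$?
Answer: $5 \sqrt{1317} \approx 181.45$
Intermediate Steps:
$C{\left(T,K \right)} = 204 + 17 K$ ($C{\left(T,K \right)} = 17 \left(12 + K\right) = 204 + 17 K$)
$\sqrt{C{\left(-28,59 \right)} + 31718} = \sqrt{\left(204 + 17 \cdot 59\right) + 31718} = \sqrt{\left(204 + 1003\right) + 31718} = \sqrt{1207 + 31718} = \sqrt{32925} = 5 \sqrt{1317}$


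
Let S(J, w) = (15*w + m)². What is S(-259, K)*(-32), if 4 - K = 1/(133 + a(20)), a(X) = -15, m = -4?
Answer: -347741192/3481 ≈ -99897.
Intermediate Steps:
K = 471/118 (K = 4 - 1/(133 - 15) = 4 - 1/118 = 471/118 ≈ 3.9915)
S(J, w) = (-4 + 15*w)² (S(J, w) = (15*w - 4)² = (-4 + 15*w)²)
S(-259, K)*(-32) = (-4 + 15*(471/118))²*(-32) = (-4 + 7065/118)²*(-32) = (6593/118)²*(-32) = (43467649/13924)*(-32) = -347741192/3481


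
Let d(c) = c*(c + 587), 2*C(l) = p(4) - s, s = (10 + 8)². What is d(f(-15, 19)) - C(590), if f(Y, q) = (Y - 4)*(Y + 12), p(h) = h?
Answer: 36868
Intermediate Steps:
s = 324 (s = 18² = 324)
f(Y, q) = (-4 + Y)*(12 + Y)
C(l) = -160 (C(l) = (4 - 1*324)/2 = (4 - 324)/2 = (½)*(-320) = -160)
d(c) = c*(587 + c)
d(f(-15, 19)) - C(590) = (-48 + (-15)² + 8*(-15))*(587 + (-48 + (-15)² + 8*(-15))) - 1*(-160) = (-48 + 225 - 120)*(587 + (-48 + 225 - 120)) + 160 = 57*(587 + 57) + 160 = 57*644 + 160 = 36708 + 160 = 36868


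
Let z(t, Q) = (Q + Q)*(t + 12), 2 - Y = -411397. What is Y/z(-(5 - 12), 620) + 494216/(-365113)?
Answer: 138563394127/8602062280 ≈ 16.108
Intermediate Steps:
Y = 411399 (Y = 2 - 1*(-411397) = 2 + 411397 = 411399)
z(t, Q) = 2*Q*(12 + t) (z(t, Q) = (2*Q)*(12 + t) = 2*Q*(12 + t))
Y/z(-(5 - 12), 620) + 494216/(-365113) = 411399/((2*620*(12 - (5 - 12)))) + 494216/(-365113) = 411399/((2*620*(12 - 1*(-7)))) + 494216*(-1/365113) = 411399/((2*620*(12 + 7))) - 494216/365113 = 411399/((2*620*19)) - 494216/365113 = 411399/23560 - 494216/365113 = 138563394127/8602062280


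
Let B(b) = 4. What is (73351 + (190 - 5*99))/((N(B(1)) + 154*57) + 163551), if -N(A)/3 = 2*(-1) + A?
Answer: 73046/172323 ≈ 0.42389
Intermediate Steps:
N(A) = 6 - 3*A (N(A) = -3*(2*(-1) + A) = -3*(-2 + A) = 6 - 3*A)
(73351 + (190 - 5*99))/((N(B(1)) + 154*57) + 163551) = (73351 + (190 - 5*99))/(((6 - 3*4) + 154*57) + 163551) = (73351 + (190 - 495))/(((6 - 12) + 8778) + 163551) = (73351 - 305)/((-6 + 8778) + 163551) = 73046/(8772 + 163551) = 73046/172323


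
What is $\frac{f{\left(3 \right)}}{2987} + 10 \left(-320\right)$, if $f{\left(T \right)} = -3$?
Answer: $- \frac{9558403}{2987} \approx -3200.0$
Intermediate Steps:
$\frac{f{\left(3 \right)}}{2987} + 10 \left(-320\right) = - \frac{3}{2987} + 10 \left(-320\right) = \left(-3\right) \frac{1}{2987} - 3200 = - \frac{3}{2987} - 3200 = - \frac{9558403}{2987}$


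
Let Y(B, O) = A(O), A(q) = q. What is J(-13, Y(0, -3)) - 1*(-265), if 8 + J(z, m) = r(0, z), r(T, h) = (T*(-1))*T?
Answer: 257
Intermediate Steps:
Y(B, O) = O
r(T, h) = -T**2 (r(T, h) = (-T)*T = -T**2)
J(z, m) = -8 (J(z, m) = -8 - 1*0**2 = -8 - 1*0 = -8 + 0 = -8)
J(-13, Y(0, -3)) - 1*(-265) = -8 - 1*(-265) = -8 + 265 = 257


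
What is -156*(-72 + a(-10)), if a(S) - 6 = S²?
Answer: -5304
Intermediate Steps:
a(S) = 6 + S²
-156*(-72 + a(-10)) = -156*(-72 + (6 + (-10)²)) = -156*(-72 + (6 + 100)) = -156*(-72 + 106) = -156*34 = -5304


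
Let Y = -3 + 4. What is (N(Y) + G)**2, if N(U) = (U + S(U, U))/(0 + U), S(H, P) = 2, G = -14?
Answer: 121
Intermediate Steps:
Y = 1
N(U) = (2 + U)/U (N(U) = (U + 2)/(0 + U) = (2 + U)/U)
(N(Y) + G)**2 = ((2 + 1)/1 - 14)**2 = (1*3 - 14)**2 = (3 - 14)**2 = (-11)**2 = 121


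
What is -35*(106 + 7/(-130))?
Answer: -96411/26 ≈ -3708.1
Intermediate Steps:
-35*(106 + 7/(-130)) = -35*(106 + 7*(-1/130)) = -35*(106 - 7/130) = -35*13773/130 = -96411/26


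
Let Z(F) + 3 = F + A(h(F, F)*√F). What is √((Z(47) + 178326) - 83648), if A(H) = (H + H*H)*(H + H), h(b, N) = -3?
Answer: √(95568 - 2538*√47) ≈ 279.59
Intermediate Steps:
A(H) = 2*H*(H + H²) (A(H) = (H + H²)*(2*H) = 2*H*(H + H²))
Z(F) = -3 + F + 18*F*(1 - 3*√F) (Z(F) = -3 + (F + 2*(-3*√F)²*(1 - 3*√F)) = -3 + (F + 2*(9*F)*(1 - 3*√F)) = -3 + (F + 18*F*(1 - 3*√F)) = -3 + F + 18*F*(1 - 3*√F))
√((Z(47) + 178326) - 83648) = √(((-3 - 2538*√47 + 19*47) + 178326) - 83648) = √(((-3 - 2538*√47 + 893) + 178326) - 83648) = √(((890 - 2538*√47) + 178326) - 83648) = √((179216 - 2538*√47) - 83648) = √(95568 - 2538*√47)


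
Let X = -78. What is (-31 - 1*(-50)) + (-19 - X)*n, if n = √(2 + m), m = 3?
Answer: 19 + 59*√5 ≈ 150.93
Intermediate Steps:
n = √5 (n = √(2 + 3) = √5 ≈ 2.2361)
(-31 - 1*(-50)) + (-19 - X)*n = (-31 - 1*(-50)) + (-19 - 1*(-78))*√5 = (-31 + 50) + (-19 + 78)*√5 = 19 + 59*√5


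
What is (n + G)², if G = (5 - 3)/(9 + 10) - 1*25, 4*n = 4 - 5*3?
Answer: 4414201/5776 ≈ 764.23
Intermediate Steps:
n = -11/4 (n = (4 - 5*3)/4 = (4 - 15)/4 = (¼)*(-11) = -11/4 ≈ -2.7500)
G = -473/19 (G = 2/19 - 25 = -473/19 ≈ -24.895)
(n + G)² = (-11/4 - 473/19)² = (-2101/76)² = 4414201/5776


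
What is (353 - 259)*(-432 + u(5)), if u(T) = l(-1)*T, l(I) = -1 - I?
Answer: -40608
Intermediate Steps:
u(T) = 0 (u(T) = (-1 - 1*(-1))*T = (-1 + 1)*T = 0*T = 0)
(353 - 259)*(-432 + u(5)) = (353 - 259)*(-432 + 0) = 94*(-432) = -40608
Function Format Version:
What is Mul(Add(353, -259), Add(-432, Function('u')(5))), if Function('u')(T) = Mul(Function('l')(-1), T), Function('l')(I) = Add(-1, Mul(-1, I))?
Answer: -40608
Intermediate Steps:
Function('u')(T) = 0 (Function('u')(T) = Mul(Add(-1, Mul(-1, -1)), T) = Mul(Add(-1, 1), T) = Mul(0, T) = 0)
Mul(Add(353, -259), Add(-432, Function('u')(5))) = Mul(Add(353, -259), Add(-432, 0)) = Mul(94, -432) = -40608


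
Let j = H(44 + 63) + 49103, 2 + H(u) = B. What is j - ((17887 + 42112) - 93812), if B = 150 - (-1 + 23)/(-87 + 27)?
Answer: 2491931/30 ≈ 83064.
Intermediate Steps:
B = 4511/30 (B = 150 - 22/(-60) = 150 - 22*(-1)/60 = 150 - 1*(-11/30) = 150 + 11/30 = 4511/30 ≈ 150.37)
H(u) = 4451/30 (H(u) = -2 + 4511/30 = 4451/30)
j = 1477541/30 (j = 4451/30 + 49103 = 1477541/30 ≈ 49251.)
j - ((17887 + 42112) - 93812) = 1477541/30 - ((17887 + 42112) - 93812) = 1477541/30 - (59999 - 93812) = 1477541/30 - 1*(-33813) = 1477541/30 + 33813 = 2491931/30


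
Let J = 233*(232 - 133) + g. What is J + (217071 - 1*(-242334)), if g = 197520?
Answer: 679992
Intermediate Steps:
J = 220587 (J = 233*(232 - 133) + 197520 = 233*99 + 197520 = 23067 + 197520 = 220587)
J + (217071 - 1*(-242334)) = 220587 + (217071 - 1*(-242334)) = 220587 + (217071 + 242334) = 220587 + 459405 = 679992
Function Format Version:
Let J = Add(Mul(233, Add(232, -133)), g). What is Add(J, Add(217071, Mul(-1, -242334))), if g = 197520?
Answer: 679992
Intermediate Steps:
J = 220587 (J = Add(Mul(233, Add(232, -133)), 197520) = Add(Mul(233, 99), 197520) = Add(23067, 197520) = 220587)
Add(J, Add(217071, Mul(-1, -242334))) = Add(220587, Add(217071, Mul(-1, -242334))) = Add(220587, Add(217071, 242334)) = Add(220587, 459405) = 679992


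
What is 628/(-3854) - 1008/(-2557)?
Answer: 1139518/4927339 ≈ 0.23126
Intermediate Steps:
628/(-3854) - 1008/(-2557) = 628*(-1/3854) - 1008*(-1/2557) = -314/1927 + 1008/2557 = 1139518/4927339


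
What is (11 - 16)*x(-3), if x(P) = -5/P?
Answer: -25/3 ≈ -8.3333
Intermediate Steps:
(11 - 16)*x(-3) = (11 - 16)*(-5/(-3)) = -(-25)*(-1)/3 = -5*5/3 = -25/3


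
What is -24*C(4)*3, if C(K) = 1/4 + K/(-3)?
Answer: 78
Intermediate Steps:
C(K) = 1/4 - K/3 (C(K) = 1*(1/4) + K*(-1/3) = 1/4 - K/3)
-24*C(4)*3 = -24*(1/4 - 1/3*4)*3 = -24*(1/4 - 4/3)*3 = -24*(-13/12)*3 = 26*3 = 78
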